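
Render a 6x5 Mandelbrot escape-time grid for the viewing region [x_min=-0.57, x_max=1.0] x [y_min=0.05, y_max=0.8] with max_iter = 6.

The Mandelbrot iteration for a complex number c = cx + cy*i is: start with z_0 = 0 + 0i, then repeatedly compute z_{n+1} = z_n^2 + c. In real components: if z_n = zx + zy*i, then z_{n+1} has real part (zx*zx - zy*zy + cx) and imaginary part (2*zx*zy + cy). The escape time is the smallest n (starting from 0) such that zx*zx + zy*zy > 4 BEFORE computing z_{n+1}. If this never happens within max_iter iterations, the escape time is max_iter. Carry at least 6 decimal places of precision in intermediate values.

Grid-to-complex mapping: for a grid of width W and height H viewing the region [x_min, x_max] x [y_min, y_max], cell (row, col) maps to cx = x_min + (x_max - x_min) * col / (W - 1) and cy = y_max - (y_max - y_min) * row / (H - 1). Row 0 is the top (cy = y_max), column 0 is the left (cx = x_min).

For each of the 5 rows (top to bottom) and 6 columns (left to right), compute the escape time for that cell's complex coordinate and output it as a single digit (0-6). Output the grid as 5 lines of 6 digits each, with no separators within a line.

(row=0, col=0): c = -0.5700 + 0.8000i → escape time 5
(row=0, col=1): c = -0.2560 + 0.8000i → escape time 6
(row=0, col=2): c = 0.0580 + 0.8000i → escape time 6
(row=0, col=3): c = 0.3720 + 0.8000i → escape time 4
(row=0, col=4): c = 0.6860 + 0.8000i → escape time 3
(row=0, col=5): c = 1.0000 + 0.8000i → escape time 2
(row=1, col=0): c = -0.5700 + 0.6125i → escape time 6
(row=1, col=1): c = -0.2560 + 0.6125i → escape time 6
(row=1, col=2): c = 0.0580 + 0.6125i → escape time 6
(row=1, col=3): c = 0.3720 + 0.6125i → escape time 6
(row=1, col=4): c = 0.6860 + 0.6125i → escape time 3
(row=1, col=5): c = 1.0000 + 0.6125i → escape time 2
(row=2, col=0): c = -0.5700 + 0.4250i → escape time 6
(row=2, col=1): c = -0.2560 + 0.4250i → escape time 6
(row=2, col=2): c = 0.0580 + 0.4250i → escape time 6
(row=2, col=3): c = 0.3720 + 0.4250i → escape time 6
(row=2, col=4): c = 0.6860 + 0.4250i → escape time 3
(row=2, col=5): c = 1.0000 + 0.4250i → escape time 2
(row=3, col=0): c = -0.5700 + 0.2375i → escape time 6
(row=3, col=1): c = -0.2560 + 0.2375i → escape time 6
(row=3, col=2): c = 0.0580 + 0.2375i → escape time 6
(row=3, col=3): c = 0.3720 + 0.2375i → escape time 6
(row=3, col=4): c = 0.6860 + 0.2375i → escape time 3
(row=3, col=5): c = 1.0000 + 0.2375i → escape time 2
(row=4, col=0): c = -0.5700 + 0.0500i → escape time 6
(row=4, col=1): c = -0.2560 + 0.0500i → escape time 6
(row=4, col=2): c = 0.0580 + 0.0500i → escape time 6
(row=4, col=3): c = 0.3720 + 0.0500i → escape time 6
(row=4, col=4): c = 0.6860 + 0.0500i → escape time 3
(row=4, col=5): c = 1.0000 + 0.0500i → escape time 2

Answer: 566432
666632
666632
666632
666632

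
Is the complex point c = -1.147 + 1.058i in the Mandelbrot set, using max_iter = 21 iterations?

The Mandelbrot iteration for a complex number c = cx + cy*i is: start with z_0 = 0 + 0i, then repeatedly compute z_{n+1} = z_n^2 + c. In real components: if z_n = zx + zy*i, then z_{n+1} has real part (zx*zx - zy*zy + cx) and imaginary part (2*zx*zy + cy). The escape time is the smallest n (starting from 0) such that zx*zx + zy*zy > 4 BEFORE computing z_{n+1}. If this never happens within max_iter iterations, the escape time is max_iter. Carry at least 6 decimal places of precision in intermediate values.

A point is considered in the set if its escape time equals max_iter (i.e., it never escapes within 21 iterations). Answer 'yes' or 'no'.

z_0 = 0 + 0i, c = -1.1470 + 1.0580i
Iter 1: z = -1.1470 + 1.0580i, |z|^2 = 2.4350
Iter 2: z = -0.9508 + -1.3691i, |z|^2 = 2.7782
Iter 3: z = -2.1174 + 3.6613i, |z|^2 = 17.8881
Escaped at iteration 3

Answer: no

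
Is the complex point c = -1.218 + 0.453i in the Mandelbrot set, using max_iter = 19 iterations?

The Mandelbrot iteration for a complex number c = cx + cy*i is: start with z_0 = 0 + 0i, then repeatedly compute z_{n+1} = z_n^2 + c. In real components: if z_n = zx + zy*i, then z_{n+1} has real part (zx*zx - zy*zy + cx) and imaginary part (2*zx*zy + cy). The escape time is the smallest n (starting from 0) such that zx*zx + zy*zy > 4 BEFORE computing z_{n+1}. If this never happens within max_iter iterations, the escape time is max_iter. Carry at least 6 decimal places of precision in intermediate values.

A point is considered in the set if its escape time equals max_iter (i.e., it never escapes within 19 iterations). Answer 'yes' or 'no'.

z_0 = 0 + 0i, c = -1.2180 + 0.4530i
Iter 1: z = -1.2180 + 0.4530i, |z|^2 = 1.6887
Iter 2: z = 0.0603 + -0.6505i, |z|^2 = 0.4268
Iter 3: z = -1.6375 + 0.3745i, |z|^2 = 2.8218
Iter 4: z = 1.3232 + -0.7736i, |z|^2 = 2.3493
Iter 5: z = -0.0656 + -1.5943i, |z|^2 = 2.5460
Iter 6: z = -3.7554 + 0.6621i, |z|^2 = 14.5413
Escaped at iteration 6

Answer: no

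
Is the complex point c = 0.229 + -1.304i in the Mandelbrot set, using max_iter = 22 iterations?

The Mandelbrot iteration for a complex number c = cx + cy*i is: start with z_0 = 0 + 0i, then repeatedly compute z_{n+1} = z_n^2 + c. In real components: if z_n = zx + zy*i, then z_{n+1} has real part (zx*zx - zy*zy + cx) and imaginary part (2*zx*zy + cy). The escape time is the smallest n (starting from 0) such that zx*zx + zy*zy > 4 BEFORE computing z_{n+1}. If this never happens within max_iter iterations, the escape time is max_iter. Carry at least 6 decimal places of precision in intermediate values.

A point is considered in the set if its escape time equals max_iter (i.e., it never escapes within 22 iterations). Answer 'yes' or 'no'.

z_0 = 0 + 0i, c = 0.2290 + -1.3040i
Iter 1: z = 0.2290 + -1.3040i, |z|^2 = 1.7529
Iter 2: z = -1.4190 + -1.9012i, |z|^2 = 5.6282
Escaped at iteration 2

Answer: no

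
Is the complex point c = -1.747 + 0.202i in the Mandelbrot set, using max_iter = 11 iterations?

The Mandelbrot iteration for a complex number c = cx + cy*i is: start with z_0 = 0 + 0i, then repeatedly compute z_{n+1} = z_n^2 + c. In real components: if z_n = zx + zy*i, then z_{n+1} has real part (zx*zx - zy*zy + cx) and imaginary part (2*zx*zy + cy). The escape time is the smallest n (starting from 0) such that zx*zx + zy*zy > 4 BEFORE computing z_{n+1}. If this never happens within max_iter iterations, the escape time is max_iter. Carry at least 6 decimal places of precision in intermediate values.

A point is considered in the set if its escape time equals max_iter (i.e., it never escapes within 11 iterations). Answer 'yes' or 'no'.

z_0 = 0 + 0i, c = -1.7470 + 0.2020i
Iter 1: z = -1.7470 + 0.2020i, |z|^2 = 3.0928
Iter 2: z = 1.2642 + -0.5038i, |z|^2 = 1.8520
Iter 3: z = -0.4026 + -1.0718i, |z|^2 = 1.3108
Iter 4: z = -2.7336 + 1.0650i, |z|^2 = 8.6070
Escaped at iteration 4

Answer: no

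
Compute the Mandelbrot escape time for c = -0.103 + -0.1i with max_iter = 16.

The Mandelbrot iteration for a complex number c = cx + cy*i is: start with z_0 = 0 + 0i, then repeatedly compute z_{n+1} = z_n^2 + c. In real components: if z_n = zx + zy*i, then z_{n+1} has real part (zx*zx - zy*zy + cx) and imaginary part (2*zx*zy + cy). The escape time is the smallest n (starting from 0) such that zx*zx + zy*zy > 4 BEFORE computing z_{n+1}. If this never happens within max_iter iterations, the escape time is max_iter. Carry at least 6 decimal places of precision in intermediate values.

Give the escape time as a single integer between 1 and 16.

Answer: 16

Derivation:
z_0 = 0 + 0i, c = -0.1030 + -0.1000i
Iter 1: z = -0.1030 + -0.1000i, |z|^2 = 0.0206
Iter 2: z = -0.1024 + -0.0794i, |z|^2 = 0.0168
Iter 3: z = -0.0988 + -0.0837i, |z|^2 = 0.0168
Iter 4: z = -0.1002 + -0.0834i, |z|^2 = 0.0170
Iter 5: z = -0.0999 + -0.0833i, |z|^2 = 0.0169
Iter 6: z = -0.1000 + -0.0834i, |z|^2 = 0.0169
Iter 7: z = -0.1000 + -0.0833i, |z|^2 = 0.0169
Iter 8: z = -0.1000 + -0.0833i, |z|^2 = 0.0169
Iter 9: z = -0.1000 + -0.0833i, |z|^2 = 0.0169
Iter 10: z = -0.1000 + -0.0833i, |z|^2 = 0.0169
Iter 11: z = -0.1000 + -0.0833i, |z|^2 = 0.0169
Iter 12: z = -0.1000 + -0.0833i, |z|^2 = 0.0169
Iter 13: z = -0.1000 + -0.0833i, |z|^2 = 0.0169
Iter 14: z = -0.1000 + -0.0833i, |z|^2 = 0.0169
Iter 15: z = -0.1000 + -0.0833i, |z|^2 = 0.0169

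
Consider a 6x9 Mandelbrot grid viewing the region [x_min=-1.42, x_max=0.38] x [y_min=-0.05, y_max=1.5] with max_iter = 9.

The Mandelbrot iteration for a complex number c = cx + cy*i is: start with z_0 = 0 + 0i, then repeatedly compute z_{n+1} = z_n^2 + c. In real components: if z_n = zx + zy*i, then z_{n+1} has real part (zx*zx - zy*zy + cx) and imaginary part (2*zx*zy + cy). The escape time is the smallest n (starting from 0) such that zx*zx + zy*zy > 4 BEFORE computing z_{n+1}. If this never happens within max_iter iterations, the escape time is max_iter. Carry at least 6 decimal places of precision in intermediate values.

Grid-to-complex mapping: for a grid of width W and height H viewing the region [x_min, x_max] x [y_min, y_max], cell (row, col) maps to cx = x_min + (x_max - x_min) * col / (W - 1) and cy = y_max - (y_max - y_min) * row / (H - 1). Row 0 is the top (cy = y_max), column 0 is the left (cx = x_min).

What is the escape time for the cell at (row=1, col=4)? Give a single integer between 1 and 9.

z_0 = 0 + 0i, c = 0.0200 + 1.3062i
Iter 1: z = 0.0200 + 1.3062i, |z|^2 = 1.7067
Iter 2: z = -1.6859 + 1.3585i, |z|^2 = 4.6877
Escaped at iteration 2

Answer: 2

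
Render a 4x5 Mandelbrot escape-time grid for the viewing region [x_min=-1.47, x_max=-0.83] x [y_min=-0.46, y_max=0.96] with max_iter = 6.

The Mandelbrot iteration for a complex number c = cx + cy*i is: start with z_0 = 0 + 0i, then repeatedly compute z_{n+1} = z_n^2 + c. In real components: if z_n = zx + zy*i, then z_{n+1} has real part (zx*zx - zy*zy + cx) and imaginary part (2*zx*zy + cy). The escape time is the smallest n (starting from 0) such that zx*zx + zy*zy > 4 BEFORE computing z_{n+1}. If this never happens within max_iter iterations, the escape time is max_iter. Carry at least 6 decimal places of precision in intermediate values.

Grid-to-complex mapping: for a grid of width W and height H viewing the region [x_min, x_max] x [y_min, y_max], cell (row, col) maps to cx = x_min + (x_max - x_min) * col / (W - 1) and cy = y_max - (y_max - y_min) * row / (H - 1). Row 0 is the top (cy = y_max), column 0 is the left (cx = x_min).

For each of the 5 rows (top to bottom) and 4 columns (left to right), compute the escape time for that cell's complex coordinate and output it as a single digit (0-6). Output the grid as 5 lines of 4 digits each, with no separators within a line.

(row=0, col=0): c = -1.4700 + 0.9600i → escape time 3
(row=0, col=1): c = -1.2567 + 0.9600i → escape time 3
(row=0, col=2): c = -1.0433 + 0.9600i → escape time 3
(row=0, col=3): c = -0.8300 + 0.9600i → escape time 3
(row=1, col=0): c = -1.4700 + 0.6050i → escape time 3
(row=1, col=1): c = -1.2567 + 0.6050i → escape time 3
(row=1, col=2): c = -1.0433 + 0.6050i → escape time 4
(row=1, col=3): c = -0.8300 + 0.6050i → escape time 5
(row=2, col=0): c = -1.4700 + 0.2500i → escape time 5
(row=2, col=1): c = -1.2567 + 0.2500i → escape time 6
(row=2, col=2): c = -1.0433 + 0.2500i → escape time 6
(row=2, col=3): c = -0.8300 + 0.2500i → escape time 6
(row=3, col=0): c = -1.4700 + -0.1050i → escape time 6
(row=3, col=1): c = -1.2567 + -0.1050i → escape time 6
(row=3, col=2): c = -1.0433 + -0.1050i → escape time 6
(row=3, col=3): c = -0.8300 + -0.1050i → escape time 6
(row=4, col=0): c = -1.4700 + -0.4600i → escape time 3
(row=4, col=1): c = -1.2567 + -0.4600i → escape time 6
(row=4, col=2): c = -1.0433 + -0.4600i → escape time 5
(row=4, col=3): c = -0.8300 + -0.4600i → escape time 6

Answer: 3333
3345
5666
6666
3656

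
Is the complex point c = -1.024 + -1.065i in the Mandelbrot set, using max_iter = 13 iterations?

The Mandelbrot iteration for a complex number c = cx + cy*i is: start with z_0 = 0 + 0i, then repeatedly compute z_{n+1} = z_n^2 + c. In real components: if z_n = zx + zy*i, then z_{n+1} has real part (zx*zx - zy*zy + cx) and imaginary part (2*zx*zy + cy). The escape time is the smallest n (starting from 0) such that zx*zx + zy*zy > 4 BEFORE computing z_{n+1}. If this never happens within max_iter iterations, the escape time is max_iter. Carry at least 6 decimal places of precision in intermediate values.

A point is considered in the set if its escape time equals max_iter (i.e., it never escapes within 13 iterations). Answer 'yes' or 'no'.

z_0 = 0 + 0i, c = -1.0240 + -1.0650i
Iter 1: z = -1.0240 + -1.0650i, |z|^2 = 2.1828
Iter 2: z = -1.1096 + 1.1161i, |z|^2 = 2.4770
Iter 3: z = -1.0384 + -3.5420i, |z|^2 = 13.6241
Escaped at iteration 3

Answer: no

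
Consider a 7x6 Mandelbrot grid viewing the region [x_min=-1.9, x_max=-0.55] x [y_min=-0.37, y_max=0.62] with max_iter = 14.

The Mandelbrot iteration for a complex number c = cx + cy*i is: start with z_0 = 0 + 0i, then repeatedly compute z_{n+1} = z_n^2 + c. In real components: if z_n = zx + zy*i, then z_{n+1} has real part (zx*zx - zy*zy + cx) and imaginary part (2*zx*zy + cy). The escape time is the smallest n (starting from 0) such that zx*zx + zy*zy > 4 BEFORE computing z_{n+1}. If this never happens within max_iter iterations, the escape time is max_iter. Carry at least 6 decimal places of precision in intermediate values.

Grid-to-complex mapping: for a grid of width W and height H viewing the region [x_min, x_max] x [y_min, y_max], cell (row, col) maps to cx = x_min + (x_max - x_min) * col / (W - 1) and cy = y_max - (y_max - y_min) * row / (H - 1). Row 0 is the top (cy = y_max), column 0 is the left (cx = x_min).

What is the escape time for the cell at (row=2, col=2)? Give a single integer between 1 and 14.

z_0 = 0 + 0i, c = -1.4500 + 0.2240i
Iter 1: z = -1.4500 + 0.2240i, |z|^2 = 2.1527
Iter 2: z = 0.6023 + -0.4256i, |z|^2 = 0.5439
Iter 3: z = -1.2683 + -0.2887i, |z|^2 = 1.6920
Iter 4: z = 0.0753 + 0.9563i, |z|^2 = 0.9203
Iter 5: z = -2.3589 + 0.3681i, |z|^2 = 5.6999
Escaped at iteration 5

Answer: 5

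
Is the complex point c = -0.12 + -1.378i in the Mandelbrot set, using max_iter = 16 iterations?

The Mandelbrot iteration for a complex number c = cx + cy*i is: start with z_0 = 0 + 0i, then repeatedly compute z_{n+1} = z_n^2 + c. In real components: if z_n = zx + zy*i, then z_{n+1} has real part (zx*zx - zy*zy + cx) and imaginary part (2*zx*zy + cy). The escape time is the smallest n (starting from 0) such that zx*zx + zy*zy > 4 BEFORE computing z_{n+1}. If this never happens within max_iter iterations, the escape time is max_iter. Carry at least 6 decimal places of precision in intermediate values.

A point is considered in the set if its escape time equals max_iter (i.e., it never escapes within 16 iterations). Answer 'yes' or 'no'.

z_0 = 0 + 0i, c = -0.1200 + -1.3780i
Iter 1: z = -0.1200 + -1.3780i, |z|^2 = 1.9133
Iter 2: z = -2.0045 + -1.0473i, |z|^2 = 5.1148
Escaped at iteration 2

Answer: no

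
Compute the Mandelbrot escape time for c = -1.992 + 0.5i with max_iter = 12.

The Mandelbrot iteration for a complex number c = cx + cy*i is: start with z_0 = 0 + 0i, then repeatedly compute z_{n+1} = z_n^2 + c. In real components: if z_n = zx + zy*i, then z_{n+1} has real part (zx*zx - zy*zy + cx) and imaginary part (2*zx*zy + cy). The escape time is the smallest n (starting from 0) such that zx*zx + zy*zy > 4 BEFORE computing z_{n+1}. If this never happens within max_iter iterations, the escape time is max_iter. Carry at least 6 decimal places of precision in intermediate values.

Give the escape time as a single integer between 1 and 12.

Answer: 1

Derivation:
z_0 = 0 + 0i, c = -1.9920 + 0.5000i
Iter 1: z = -1.9920 + 0.5000i, |z|^2 = 4.2181
Escaped at iteration 1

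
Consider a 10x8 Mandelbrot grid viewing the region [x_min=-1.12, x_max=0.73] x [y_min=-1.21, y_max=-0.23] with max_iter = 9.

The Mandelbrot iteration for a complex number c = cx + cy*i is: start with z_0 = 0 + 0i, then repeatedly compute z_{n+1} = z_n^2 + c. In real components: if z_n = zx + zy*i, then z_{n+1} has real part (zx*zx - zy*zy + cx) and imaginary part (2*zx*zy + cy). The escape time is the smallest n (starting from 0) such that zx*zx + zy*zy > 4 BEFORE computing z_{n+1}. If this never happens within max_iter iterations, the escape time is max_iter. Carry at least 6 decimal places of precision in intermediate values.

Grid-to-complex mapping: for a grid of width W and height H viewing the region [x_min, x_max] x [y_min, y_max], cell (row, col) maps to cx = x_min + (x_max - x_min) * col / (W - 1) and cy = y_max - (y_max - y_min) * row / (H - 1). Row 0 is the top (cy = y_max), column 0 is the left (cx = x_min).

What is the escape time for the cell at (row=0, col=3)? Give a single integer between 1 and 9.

z_0 = 0 + 0i, c = -0.5033 + -0.2300i
Iter 1: z = -0.5033 + -0.2300i, |z|^2 = 0.3062
Iter 2: z = -0.3029 + 0.0015i, |z|^2 = 0.0917
Iter 3: z = -0.4116 + -0.2309i, |z|^2 = 0.2227
Iter 4: z = -0.3873 + -0.0399i, |z|^2 = 0.1516
Iter 5: z = -0.3550 + -0.1991i, |z|^2 = 0.1656
Iter 6: z = -0.4170 + -0.0887i, |z|^2 = 0.1817
Iter 7: z = -0.3373 + -0.1561i, |z|^2 = 0.1381
Iter 8: z = -0.4139 + -0.1247i, |z|^2 = 0.1869

Answer: 9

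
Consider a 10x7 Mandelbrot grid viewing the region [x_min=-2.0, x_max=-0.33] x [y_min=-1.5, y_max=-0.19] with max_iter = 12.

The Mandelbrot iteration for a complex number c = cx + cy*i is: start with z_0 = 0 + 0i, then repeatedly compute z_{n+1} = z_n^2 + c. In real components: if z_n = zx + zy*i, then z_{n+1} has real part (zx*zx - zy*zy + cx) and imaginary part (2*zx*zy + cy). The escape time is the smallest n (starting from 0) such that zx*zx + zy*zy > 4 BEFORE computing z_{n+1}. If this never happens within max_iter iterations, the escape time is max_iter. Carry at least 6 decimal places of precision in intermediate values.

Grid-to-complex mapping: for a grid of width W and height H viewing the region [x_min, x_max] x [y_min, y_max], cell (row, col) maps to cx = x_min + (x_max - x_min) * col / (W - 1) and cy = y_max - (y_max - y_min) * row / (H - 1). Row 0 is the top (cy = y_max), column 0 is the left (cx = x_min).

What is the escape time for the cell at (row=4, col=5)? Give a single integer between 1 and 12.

Answer: 3

Derivation:
z_0 = 0 + 0i, c = -1.0722 + -1.0633i
Iter 1: z = -1.0722 + -1.0633i, |z|^2 = 2.2803
Iter 2: z = -1.0532 + 1.2169i, |z|^2 = 2.5902
Iter 3: z = -1.4438 + -3.6268i, |z|^2 = 15.2380
Escaped at iteration 3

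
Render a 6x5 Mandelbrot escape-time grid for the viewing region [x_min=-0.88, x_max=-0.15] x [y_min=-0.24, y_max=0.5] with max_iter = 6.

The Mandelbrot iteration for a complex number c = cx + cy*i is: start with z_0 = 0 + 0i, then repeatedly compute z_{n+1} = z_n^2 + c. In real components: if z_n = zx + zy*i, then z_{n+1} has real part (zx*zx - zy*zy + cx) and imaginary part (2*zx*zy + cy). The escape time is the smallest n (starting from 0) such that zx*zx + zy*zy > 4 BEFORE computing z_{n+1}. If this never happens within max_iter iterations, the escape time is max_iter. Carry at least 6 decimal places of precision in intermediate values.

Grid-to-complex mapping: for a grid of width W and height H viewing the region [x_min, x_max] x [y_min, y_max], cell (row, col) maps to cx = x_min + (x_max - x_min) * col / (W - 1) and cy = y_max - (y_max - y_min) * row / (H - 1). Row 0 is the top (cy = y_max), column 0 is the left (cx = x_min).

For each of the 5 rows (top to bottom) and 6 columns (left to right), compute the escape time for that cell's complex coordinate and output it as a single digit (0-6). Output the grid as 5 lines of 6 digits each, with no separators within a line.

Answer: 566666
666666
666666
666666
666666

Derivation:
(row=0, col=0): c = -0.8800 + 0.5000i → escape time 5
(row=0, col=1): c = -0.7340 + 0.5000i → escape time 6
(row=0, col=2): c = -0.5880 + 0.5000i → escape time 6
(row=0, col=3): c = -0.4420 + 0.5000i → escape time 6
(row=0, col=4): c = -0.2960 + 0.5000i → escape time 6
(row=0, col=5): c = -0.1500 + 0.5000i → escape time 6
(row=1, col=0): c = -0.8800 + 0.3150i → escape time 6
(row=1, col=1): c = -0.7340 + 0.3150i → escape time 6
(row=1, col=2): c = -0.5880 + 0.3150i → escape time 6
(row=1, col=3): c = -0.4420 + 0.3150i → escape time 6
(row=1, col=4): c = -0.2960 + 0.3150i → escape time 6
(row=1, col=5): c = -0.1500 + 0.3150i → escape time 6
(row=2, col=0): c = -0.8800 + 0.1300i → escape time 6
(row=2, col=1): c = -0.7340 + 0.1300i → escape time 6
(row=2, col=2): c = -0.5880 + 0.1300i → escape time 6
(row=2, col=3): c = -0.4420 + 0.1300i → escape time 6
(row=2, col=4): c = -0.2960 + 0.1300i → escape time 6
(row=2, col=5): c = -0.1500 + 0.1300i → escape time 6
(row=3, col=0): c = -0.8800 + -0.0550i → escape time 6
(row=3, col=1): c = -0.7340 + -0.0550i → escape time 6
(row=3, col=2): c = -0.5880 + -0.0550i → escape time 6
(row=3, col=3): c = -0.4420 + -0.0550i → escape time 6
(row=3, col=4): c = -0.2960 + -0.0550i → escape time 6
(row=3, col=5): c = -0.1500 + -0.0550i → escape time 6
(row=4, col=0): c = -0.8800 + -0.2400i → escape time 6
(row=4, col=1): c = -0.7340 + -0.2400i → escape time 6
(row=4, col=2): c = -0.5880 + -0.2400i → escape time 6
(row=4, col=3): c = -0.4420 + -0.2400i → escape time 6
(row=4, col=4): c = -0.2960 + -0.2400i → escape time 6
(row=4, col=5): c = -0.1500 + -0.2400i → escape time 6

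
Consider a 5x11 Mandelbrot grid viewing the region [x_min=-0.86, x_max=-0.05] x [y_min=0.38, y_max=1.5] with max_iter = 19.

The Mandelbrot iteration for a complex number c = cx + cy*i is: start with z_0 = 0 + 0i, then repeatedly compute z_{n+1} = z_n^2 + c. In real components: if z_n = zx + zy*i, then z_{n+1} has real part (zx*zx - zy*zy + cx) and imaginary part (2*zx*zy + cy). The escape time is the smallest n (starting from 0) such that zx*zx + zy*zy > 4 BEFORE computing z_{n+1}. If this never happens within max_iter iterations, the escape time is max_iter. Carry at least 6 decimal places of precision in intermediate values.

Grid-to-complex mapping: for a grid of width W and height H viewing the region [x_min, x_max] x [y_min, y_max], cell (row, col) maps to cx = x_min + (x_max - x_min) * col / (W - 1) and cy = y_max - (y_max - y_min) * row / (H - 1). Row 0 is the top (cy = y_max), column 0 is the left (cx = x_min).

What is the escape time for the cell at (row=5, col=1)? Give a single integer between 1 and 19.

z_0 = 0 + 0i, c = -0.6575 + 0.9400i
Iter 1: z = -0.6575 + 0.9400i, |z|^2 = 1.3159
Iter 2: z = -1.1088 + -0.2961i, |z|^2 = 1.3171
Iter 3: z = 0.4842 + 1.5966i, |z|^2 = 2.7837
Iter 4: z = -2.9722 + 2.4863i, |z|^2 = 15.0159
Escaped at iteration 4

Answer: 4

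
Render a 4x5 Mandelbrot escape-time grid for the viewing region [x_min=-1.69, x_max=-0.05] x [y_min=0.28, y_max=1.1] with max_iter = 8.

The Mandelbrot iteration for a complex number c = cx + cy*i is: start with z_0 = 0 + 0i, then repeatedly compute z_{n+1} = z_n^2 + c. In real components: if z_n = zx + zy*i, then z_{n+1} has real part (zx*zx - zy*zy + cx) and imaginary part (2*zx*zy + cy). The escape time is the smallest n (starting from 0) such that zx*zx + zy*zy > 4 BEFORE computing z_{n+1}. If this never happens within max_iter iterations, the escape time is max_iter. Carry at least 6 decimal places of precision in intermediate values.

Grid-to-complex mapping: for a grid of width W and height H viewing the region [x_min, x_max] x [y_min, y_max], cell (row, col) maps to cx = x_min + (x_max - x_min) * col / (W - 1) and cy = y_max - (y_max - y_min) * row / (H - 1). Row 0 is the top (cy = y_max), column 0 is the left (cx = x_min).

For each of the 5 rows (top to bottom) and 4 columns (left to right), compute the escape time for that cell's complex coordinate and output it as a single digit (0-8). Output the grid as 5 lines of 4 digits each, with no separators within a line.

Answer: 1335
2348
3388
3588
4888

Derivation:
(row=0, col=0): c = -1.6900 + 1.1000i → escape time 1
(row=0, col=1): c = -1.1433 + 1.1000i → escape time 3
(row=0, col=2): c = -0.5967 + 1.1000i → escape time 3
(row=0, col=3): c = -0.0500 + 1.1000i → escape time 5
(row=1, col=0): c = -1.6900 + 0.8950i → escape time 2
(row=1, col=1): c = -1.1433 + 0.8950i → escape time 3
(row=1, col=2): c = -0.5967 + 0.8950i → escape time 4
(row=1, col=3): c = -0.0500 + 0.8950i → escape time 8
(row=2, col=0): c = -1.6900 + 0.6900i → escape time 3
(row=2, col=1): c = -1.1433 + 0.6900i → escape time 3
(row=2, col=2): c = -0.5967 + 0.6900i → escape time 8
(row=2, col=3): c = -0.0500 + 0.6900i → escape time 8
(row=3, col=0): c = -1.6900 + 0.4850i → escape time 3
(row=3, col=1): c = -1.1433 + 0.4850i → escape time 5
(row=3, col=2): c = -0.5967 + 0.4850i → escape time 8
(row=3, col=3): c = -0.0500 + 0.4850i → escape time 8
(row=4, col=0): c = -1.6900 + 0.2800i → escape time 4
(row=4, col=1): c = -1.1433 + 0.2800i → escape time 8
(row=4, col=2): c = -0.5967 + 0.2800i → escape time 8
(row=4, col=3): c = -0.0500 + 0.2800i → escape time 8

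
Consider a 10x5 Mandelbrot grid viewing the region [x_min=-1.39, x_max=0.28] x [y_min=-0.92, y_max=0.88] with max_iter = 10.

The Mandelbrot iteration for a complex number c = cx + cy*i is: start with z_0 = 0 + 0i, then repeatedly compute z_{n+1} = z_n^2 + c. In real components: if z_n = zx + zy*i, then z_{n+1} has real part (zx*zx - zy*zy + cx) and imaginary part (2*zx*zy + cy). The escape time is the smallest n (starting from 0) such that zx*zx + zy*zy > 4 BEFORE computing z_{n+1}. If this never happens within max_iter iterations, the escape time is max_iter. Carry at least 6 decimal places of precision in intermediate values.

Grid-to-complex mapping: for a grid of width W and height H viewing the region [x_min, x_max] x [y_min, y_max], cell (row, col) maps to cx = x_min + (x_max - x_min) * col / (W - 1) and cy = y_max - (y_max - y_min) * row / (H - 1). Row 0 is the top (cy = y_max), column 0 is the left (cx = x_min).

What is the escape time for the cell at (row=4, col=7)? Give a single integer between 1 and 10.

z_0 = 0 + 0i, c = -0.0911 + -0.9200i
Iter 1: z = -0.0911 + -0.9200i, |z|^2 = 0.8547
Iter 2: z = -0.9292 + -0.7524i, |z|^2 = 1.4295
Iter 3: z = 0.2063 + 0.4782i, |z|^2 = 0.2712
Iter 4: z = -0.2772 + -0.7227i, |z|^2 = 0.5992
Iter 5: z = -0.5366 + -0.5193i, |z|^2 = 0.5576
Iter 6: z = -0.0729 + -0.3627i, |z|^2 = 0.1369
Iter 7: z = -0.2174 + -0.8671i, |z|^2 = 0.7992
Iter 8: z = -0.7958 + -0.5430i, |z|^2 = 0.9282
Iter 9: z = 0.2473 + -0.0557i, |z|^2 = 0.0643

Answer: 10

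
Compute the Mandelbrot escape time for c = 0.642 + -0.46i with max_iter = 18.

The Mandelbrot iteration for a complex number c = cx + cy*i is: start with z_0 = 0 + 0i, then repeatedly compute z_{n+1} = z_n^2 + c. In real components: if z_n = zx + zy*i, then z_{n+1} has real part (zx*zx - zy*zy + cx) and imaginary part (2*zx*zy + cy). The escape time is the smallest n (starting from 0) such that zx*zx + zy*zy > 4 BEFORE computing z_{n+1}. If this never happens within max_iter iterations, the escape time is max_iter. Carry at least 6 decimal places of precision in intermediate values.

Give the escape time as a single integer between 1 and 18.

Answer: 3

Derivation:
z_0 = 0 + 0i, c = 0.6420 + -0.4600i
Iter 1: z = 0.6420 + -0.4600i, |z|^2 = 0.6238
Iter 2: z = 0.8426 + -1.0506i, |z|^2 = 1.8138
Iter 3: z = 0.2481 + -2.2305i, |z|^2 = 5.0365
Escaped at iteration 3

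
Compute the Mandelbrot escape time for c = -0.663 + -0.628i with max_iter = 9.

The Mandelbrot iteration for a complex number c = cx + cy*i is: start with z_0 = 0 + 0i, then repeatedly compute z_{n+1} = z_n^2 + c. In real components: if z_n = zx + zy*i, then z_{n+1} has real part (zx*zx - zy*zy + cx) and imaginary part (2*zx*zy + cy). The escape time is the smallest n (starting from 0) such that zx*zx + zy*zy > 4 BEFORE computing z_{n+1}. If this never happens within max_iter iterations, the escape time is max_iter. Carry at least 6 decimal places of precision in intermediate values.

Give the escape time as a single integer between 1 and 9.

Answer: 7

Derivation:
z_0 = 0 + 0i, c = -0.6630 + -0.6280i
Iter 1: z = -0.6630 + -0.6280i, |z|^2 = 0.8340
Iter 2: z = -0.6178 + 0.2047i, |z|^2 = 0.4236
Iter 3: z = -0.3232 + -0.8810i, |z|^2 = 0.8806
Iter 4: z = -1.3346 + -0.0585i, |z|^2 = 1.7847
Iter 5: z = 1.1148 + -0.4718i, |z|^2 = 1.4655
Iter 6: z = 0.3572 + -1.6800i, |z|^2 = 2.9500
Iter 7: z = -3.3578 + -1.8283i, |z|^2 = 14.6172
Escaped at iteration 7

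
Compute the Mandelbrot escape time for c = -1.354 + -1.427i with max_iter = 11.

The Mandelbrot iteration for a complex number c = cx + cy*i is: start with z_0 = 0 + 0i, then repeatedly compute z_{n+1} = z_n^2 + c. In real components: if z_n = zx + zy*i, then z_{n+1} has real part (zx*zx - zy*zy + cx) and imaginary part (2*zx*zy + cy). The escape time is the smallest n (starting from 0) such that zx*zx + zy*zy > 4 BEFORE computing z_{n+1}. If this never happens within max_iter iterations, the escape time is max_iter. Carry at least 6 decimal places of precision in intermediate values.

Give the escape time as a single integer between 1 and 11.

Answer: 2

Derivation:
z_0 = 0 + 0i, c = -1.3540 + -1.4270i
Iter 1: z = -1.3540 + -1.4270i, |z|^2 = 3.8696
Iter 2: z = -1.5570 + 2.4373i, |z|^2 = 8.3648
Escaped at iteration 2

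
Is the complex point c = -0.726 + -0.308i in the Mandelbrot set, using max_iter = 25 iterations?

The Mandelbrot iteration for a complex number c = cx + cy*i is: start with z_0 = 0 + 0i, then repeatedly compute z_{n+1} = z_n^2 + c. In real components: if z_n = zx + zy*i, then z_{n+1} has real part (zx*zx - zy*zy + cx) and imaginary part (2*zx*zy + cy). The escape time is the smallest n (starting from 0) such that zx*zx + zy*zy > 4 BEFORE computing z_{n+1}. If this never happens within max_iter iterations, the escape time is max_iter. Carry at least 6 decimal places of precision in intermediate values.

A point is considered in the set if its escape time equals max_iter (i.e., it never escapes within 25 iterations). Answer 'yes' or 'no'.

z_0 = 0 + 0i, c = -0.7260 + -0.3080i
Iter 1: z = -0.7260 + -0.3080i, |z|^2 = 0.6219
Iter 2: z = -0.2938 + 0.1392i, |z|^2 = 0.1057
Iter 3: z = -0.6591 + -0.3898i, |z|^2 = 0.5863
Iter 4: z = -0.4436 + 0.2058i, |z|^2 = 0.2391
Iter 5: z = -0.5716 + -0.4906i, |z|^2 = 0.5674
Iter 6: z = -0.6399 + 0.2528i, |z|^2 = 0.4735
Iter 7: z = -0.3804 + -0.6316i, |z|^2 = 0.5436
Iter 8: z = -0.9802 + 0.1725i, |z|^2 = 0.9906
Iter 9: z = 0.2051 + -0.6462i, |z|^2 = 0.4597
Iter 10: z = -1.1016 + -0.5730i, |z|^2 = 1.5418
Iter 11: z = 0.1591 + 0.9544i, |z|^2 = 0.9363
Iter 12: z = -1.6117 + -0.0044i, |z|^2 = 2.5975
Iter 13: z = 1.8715 + -0.2939i, |z|^2 = 3.5888
Iter 14: z = 2.6901 + -1.4080i, |z|^2 = 9.2189
Escaped at iteration 14

Answer: no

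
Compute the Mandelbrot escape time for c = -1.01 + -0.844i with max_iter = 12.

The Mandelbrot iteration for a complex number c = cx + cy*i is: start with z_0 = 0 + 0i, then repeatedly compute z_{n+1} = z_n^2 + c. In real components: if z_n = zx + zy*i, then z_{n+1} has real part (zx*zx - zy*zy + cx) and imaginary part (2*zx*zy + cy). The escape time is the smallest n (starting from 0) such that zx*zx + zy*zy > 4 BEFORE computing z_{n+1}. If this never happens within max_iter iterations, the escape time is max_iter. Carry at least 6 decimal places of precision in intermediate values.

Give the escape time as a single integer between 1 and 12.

Answer: 3

Derivation:
z_0 = 0 + 0i, c = -1.0100 + -0.8440i
Iter 1: z = -1.0100 + -0.8440i, |z|^2 = 1.7324
Iter 2: z = -0.7022 + 0.8609i, |z|^2 = 1.2342
Iter 3: z = -1.2580 + -2.0531i, |z|^2 = 5.7977
Escaped at iteration 3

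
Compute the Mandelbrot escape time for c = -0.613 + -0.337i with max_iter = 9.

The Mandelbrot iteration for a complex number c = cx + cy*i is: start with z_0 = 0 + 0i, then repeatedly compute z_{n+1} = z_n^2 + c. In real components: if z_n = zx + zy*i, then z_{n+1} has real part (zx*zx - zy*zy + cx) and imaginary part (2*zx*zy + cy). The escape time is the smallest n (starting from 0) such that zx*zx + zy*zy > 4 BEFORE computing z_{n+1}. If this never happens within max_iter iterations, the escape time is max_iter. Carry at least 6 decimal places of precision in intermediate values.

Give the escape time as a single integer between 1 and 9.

z_0 = 0 + 0i, c = -0.6130 + -0.3370i
Iter 1: z = -0.6130 + -0.3370i, |z|^2 = 0.4893
Iter 2: z = -0.3508 + 0.0762i, |z|^2 = 0.1289
Iter 3: z = -0.4957 + -0.3904i, |z|^2 = 0.3982
Iter 4: z = -0.5197 + 0.0501i, |z|^2 = 0.2726
Iter 5: z = -0.3454 + -0.3891i, |z|^2 = 0.2707
Iter 6: z = -0.6451 + -0.0682i, |z|^2 = 0.4207
Iter 7: z = -0.2016 + -0.2490i, |z|^2 = 0.1026
Iter 8: z = -0.6344 + -0.2366i, |z|^2 = 0.4584

Answer: 9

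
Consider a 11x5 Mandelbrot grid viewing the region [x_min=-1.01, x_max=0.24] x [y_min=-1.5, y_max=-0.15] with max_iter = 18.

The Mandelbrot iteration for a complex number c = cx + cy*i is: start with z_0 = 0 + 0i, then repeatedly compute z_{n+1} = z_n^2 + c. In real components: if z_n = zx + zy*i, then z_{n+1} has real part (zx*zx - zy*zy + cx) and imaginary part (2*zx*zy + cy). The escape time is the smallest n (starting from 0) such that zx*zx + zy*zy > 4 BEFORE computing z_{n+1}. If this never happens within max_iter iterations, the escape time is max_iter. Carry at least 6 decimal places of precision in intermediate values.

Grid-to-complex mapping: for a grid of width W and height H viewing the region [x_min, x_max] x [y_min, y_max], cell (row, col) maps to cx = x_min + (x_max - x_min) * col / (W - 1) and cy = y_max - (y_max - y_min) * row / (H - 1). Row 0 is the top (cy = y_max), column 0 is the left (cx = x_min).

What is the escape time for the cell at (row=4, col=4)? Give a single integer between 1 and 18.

Answer: 2

Derivation:
z_0 = 0 + 0i, c = -0.5100 + -1.5000i
Iter 1: z = -0.5100 + -1.5000i, |z|^2 = 2.5101
Iter 2: z = -2.4999 + 0.0300i, |z|^2 = 6.2504
Escaped at iteration 2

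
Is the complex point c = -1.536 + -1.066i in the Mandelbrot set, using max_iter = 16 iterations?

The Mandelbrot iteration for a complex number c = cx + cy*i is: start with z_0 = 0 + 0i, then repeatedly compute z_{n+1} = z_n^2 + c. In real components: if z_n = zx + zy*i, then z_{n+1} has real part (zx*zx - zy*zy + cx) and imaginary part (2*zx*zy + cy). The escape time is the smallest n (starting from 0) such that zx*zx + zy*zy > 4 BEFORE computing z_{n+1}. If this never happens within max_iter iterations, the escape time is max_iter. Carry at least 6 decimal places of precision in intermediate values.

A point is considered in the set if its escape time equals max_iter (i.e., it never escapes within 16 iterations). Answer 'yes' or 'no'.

z_0 = 0 + 0i, c = -1.5360 + -1.0660i
Iter 1: z = -1.5360 + -1.0660i, |z|^2 = 3.4957
Iter 2: z = -0.3131 + 2.2088i, |z|^2 = 4.9766
Escaped at iteration 2

Answer: no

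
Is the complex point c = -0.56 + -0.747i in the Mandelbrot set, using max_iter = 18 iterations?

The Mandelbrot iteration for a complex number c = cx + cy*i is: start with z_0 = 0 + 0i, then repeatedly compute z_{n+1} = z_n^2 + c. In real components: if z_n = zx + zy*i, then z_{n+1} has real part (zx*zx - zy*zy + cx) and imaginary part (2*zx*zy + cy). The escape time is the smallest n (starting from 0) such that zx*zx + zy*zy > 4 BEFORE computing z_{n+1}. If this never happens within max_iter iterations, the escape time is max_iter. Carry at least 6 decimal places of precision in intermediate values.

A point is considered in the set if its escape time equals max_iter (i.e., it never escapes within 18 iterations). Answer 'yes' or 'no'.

z_0 = 0 + 0i, c = -0.5600 + -0.7470i
Iter 1: z = -0.5600 + -0.7470i, |z|^2 = 0.8716
Iter 2: z = -0.8044 + 0.0896i, |z|^2 = 0.6551
Iter 3: z = 0.0790 + -0.8912i, |z|^2 = 0.8005
Iter 4: z = -1.3480 + -0.8879i, |z|^2 = 2.6055
Iter 5: z = 0.4688 + 1.6468i, |z|^2 = 2.9316
Iter 6: z = -3.0520 + 0.7970i, |z|^2 = 9.9501
Escaped at iteration 6

Answer: no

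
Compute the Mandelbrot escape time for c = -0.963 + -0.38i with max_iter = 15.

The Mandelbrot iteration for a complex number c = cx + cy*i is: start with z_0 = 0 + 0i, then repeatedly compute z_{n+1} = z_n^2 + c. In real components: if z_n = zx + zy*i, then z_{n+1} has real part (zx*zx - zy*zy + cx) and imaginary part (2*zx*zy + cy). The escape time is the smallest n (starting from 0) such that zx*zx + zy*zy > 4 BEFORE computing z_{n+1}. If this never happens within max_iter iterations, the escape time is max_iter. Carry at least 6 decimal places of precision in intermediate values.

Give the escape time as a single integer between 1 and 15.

Answer: 7

Derivation:
z_0 = 0 + 0i, c = -0.9630 + -0.3800i
Iter 1: z = -0.9630 + -0.3800i, |z|^2 = 1.0718
Iter 2: z = -0.1800 + 0.3519i, |z|^2 = 0.1562
Iter 3: z = -1.0544 + -0.5067i, |z|^2 = 1.3685
Iter 4: z = -0.1080 + 0.6885i, |z|^2 = 0.4857
Iter 5: z = -1.4254 + -0.5287i, |z|^2 = 2.3113
Iter 6: z = 0.7893 + 1.1272i, |z|^2 = 1.8936
Iter 7: z = -1.6105 + 1.3994i, |z|^2 = 4.5521
Escaped at iteration 7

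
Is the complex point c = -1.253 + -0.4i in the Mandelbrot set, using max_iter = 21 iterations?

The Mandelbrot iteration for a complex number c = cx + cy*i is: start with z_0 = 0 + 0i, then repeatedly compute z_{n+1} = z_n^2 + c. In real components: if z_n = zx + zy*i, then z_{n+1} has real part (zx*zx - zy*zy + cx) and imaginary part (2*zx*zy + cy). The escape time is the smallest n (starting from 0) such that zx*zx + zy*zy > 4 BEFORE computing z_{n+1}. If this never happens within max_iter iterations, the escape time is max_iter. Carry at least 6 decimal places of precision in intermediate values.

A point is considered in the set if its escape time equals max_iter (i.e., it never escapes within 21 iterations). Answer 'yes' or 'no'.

Answer: no

Derivation:
z_0 = 0 + 0i, c = -1.2530 + -0.4000i
Iter 1: z = -1.2530 + -0.4000i, |z|^2 = 1.7300
Iter 2: z = 0.1570 + 0.6024i, |z|^2 = 0.3875
Iter 3: z = -1.5912 + -0.2108i, |z|^2 = 2.5765
Iter 4: z = 1.2346 + 0.2710i, |z|^2 = 1.5976
Iter 5: z = 0.1977 + 0.2691i, |z|^2 = 0.1115
Iter 6: z = -1.2863 + -0.2936i, |z|^2 = 1.7408
Iter 7: z = 0.3154 + 0.3553i, |z|^2 = 0.2257
Iter 8: z = -1.2797 + -0.1759i, |z|^2 = 1.6687
Iter 9: z = 0.3538 + 0.0502i, |z|^2 = 0.1277
Iter 10: z = -1.1303 + -0.3645i, |z|^2 = 1.4105
Iter 11: z = -0.1082 + 0.4239i, |z|^2 = 0.1914
Iter 12: z = -1.4210 + -0.4917i, |z|^2 = 2.2610
Iter 13: z = 0.5245 + 0.9974i, |z|^2 = 1.2699
Iter 14: z = -1.9727 + 0.6463i, |z|^2 = 4.3093
Escaped at iteration 14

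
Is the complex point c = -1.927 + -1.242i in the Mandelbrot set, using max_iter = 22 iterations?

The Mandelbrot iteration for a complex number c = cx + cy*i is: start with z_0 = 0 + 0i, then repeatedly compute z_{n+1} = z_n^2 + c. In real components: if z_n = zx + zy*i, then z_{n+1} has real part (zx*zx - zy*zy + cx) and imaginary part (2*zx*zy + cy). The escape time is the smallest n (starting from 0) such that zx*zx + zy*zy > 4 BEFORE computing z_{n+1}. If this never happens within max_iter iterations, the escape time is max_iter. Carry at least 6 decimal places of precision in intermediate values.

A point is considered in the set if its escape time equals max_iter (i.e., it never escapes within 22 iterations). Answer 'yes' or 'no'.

z_0 = 0 + 0i, c = -1.9270 + -1.2420i
Iter 1: z = -1.9270 + -1.2420i, |z|^2 = 5.2559
Escaped at iteration 1

Answer: no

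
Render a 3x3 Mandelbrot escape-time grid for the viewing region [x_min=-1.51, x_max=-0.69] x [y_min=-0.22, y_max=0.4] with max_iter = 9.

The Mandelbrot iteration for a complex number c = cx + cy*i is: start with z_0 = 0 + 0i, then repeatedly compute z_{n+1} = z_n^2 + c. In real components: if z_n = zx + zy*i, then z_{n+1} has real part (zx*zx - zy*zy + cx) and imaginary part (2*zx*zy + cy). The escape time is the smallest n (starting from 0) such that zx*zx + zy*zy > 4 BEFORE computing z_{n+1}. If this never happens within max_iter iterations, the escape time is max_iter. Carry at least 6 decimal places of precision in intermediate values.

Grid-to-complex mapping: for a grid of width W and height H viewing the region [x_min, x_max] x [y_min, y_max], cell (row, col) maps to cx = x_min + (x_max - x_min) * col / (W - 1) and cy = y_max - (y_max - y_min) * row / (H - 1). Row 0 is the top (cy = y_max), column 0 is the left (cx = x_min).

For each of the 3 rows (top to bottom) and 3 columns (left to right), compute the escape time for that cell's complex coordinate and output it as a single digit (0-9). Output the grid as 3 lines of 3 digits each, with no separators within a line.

(row=0, col=0): c = -1.5100 + 0.4000i → escape time 4
(row=0, col=1): c = -1.1000 + 0.4000i → escape time 7
(row=0, col=2): c = -0.6900 + 0.4000i → escape time 9
(row=1, col=0): c = -1.5100 + 0.0900i → escape time 7
(row=1, col=1): c = -1.1000 + 0.0900i → escape time 9
(row=1, col=2): c = -0.6900 + 0.0900i → escape time 9
(row=2, col=0): c = -1.5100 + -0.2200i → escape time 5
(row=2, col=1): c = -1.1000 + -0.2200i → escape time 9
(row=2, col=2): c = -0.6900 + -0.2200i → escape time 9

Answer: 479
799
599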